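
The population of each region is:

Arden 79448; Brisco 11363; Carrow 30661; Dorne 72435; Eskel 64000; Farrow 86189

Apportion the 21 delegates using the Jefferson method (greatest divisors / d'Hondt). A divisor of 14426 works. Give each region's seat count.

With modified divisor 14426: modified quotas Arden 5.507, Brisco 0.788, Carrow 2.125, Dorne 5.021, Eskel 4.436, Farrow 5.975.
Rounding down: Arden 5, Brisco 0, Carrow 2, Dorne 5, Eskel 4, Farrow 5 (total 21).

Arden: 5, Brisco: 0, Carrow: 2, Dorne: 5, Eskel: 4, Farrow: 5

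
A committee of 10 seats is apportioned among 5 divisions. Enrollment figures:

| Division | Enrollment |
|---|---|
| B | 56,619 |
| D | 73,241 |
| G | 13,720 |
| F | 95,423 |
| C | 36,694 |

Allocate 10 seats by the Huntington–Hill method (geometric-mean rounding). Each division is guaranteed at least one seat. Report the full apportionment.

With divisor 28723: modified quotas B 1.971, D 2.550, G 0.478, F 3.322, C 1.278.
Geometric-mean thresholds: B √(1·2)=1.414, D √(2·3)=2.449, G (min 1), F √(3·4)=3.464, C √(1·2)=1.414.
Each quota rounded against its threshold gives B 2, D 3, G 1, F 3, C 1 (total 10).

B: 2, D: 3, G: 1, F: 3, C: 1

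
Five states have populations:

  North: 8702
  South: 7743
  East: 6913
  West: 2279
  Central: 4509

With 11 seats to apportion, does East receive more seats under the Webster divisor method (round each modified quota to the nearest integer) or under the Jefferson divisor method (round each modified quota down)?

Webster: North 3, South 3, East 2, West 1, Central 2.
Jefferson: North 3, South 3, East 3, West 1, Central 1.
East gets 2 under Webster and 3 under Jefferson.

Jefferson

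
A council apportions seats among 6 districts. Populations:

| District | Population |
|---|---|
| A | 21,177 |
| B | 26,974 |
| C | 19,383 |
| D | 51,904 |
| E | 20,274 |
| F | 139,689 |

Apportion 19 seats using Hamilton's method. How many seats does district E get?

1

Total 279401; standard divisor 279401/19 ≈ 14705.316.
Standard quotas: A 1.4401, B 1.8343, C 1.3181, D 3.5296, E 1.3787, F 9.4992.
Lower quotas: A 1, B 1, C 1, D 3, E 1, F 9 (sum 16, leaving 3 seats).
Remainders in descending order: B 0.8343, D 0.5296, F 0.4992, A 0.4401, E 0.3787, C 0.3181.
The surplus seats go to B, D, F.
E receives 1.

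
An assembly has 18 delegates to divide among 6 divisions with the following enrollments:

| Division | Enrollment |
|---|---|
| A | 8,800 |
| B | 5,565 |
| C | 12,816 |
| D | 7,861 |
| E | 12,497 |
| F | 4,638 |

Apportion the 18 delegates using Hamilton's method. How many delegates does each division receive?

Total 52177; standard divisor 52177/18 ≈ 2898.722.
Standard quotas: A 3.0358, B 1.9198, C 4.4213, D 2.7119, E 4.3112, F 1.6000.
Lower quotas: A 3, B 1, C 4, D 2, E 4, F 1 (sum 15, leaving 3 seats).
Remainders in descending order: B 0.9198, D 0.7119, F 0.6000, C 0.4213, E 0.3112, A 0.0358.
The surplus seats go to B, D, F.

A 3, B 2, C 4, D 3, E 4, F 2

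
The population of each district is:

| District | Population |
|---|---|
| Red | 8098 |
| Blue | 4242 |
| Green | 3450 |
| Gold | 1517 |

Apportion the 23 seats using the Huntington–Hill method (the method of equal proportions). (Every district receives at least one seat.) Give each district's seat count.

Red=11; Blue=6; Green=4; Gold=2

With divisor 772: modified quotas Red 10.490, Blue 5.495, Green 4.469, Gold 1.965.
Geometric-mean thresholds: Red √(10·11)=10.488, Blue √(5·6)=5.477, Green √(4·5)=4.472, Gold √(1·2)=1.414.
Each quota rounded against its threshold gives Red 11, Blue 6, Green 4, Gold 2 (total 23).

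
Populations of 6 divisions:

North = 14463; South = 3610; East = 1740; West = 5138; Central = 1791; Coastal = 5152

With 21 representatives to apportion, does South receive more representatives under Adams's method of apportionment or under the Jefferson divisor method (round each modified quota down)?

Adams

Adams: North 9, South 3, East 1, West 3, Central 2, Coastal 3.
Jefferson: North 11, South 2, East 1, West 3, Central 1, Coastal 3.
South gets 3 under Adams and 2 under Jefferson.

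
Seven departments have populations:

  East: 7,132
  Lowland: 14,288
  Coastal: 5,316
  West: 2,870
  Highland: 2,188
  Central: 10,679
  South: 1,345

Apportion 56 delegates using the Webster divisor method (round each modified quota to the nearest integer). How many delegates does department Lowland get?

18

Standard divisor 43818/56 ≈ 782.464; standard quotas: East 9.115, Lowland 18.260, Coastal 6.794, West 3.668, Highland 2.796, Central 13.648, South 1.719.
Rounding to the nearest integer gives 9, 18, 7, 4, 3, 14, 2 = 57 seats, so the divisor must be adjusted.
With modified divisor 800: modified quotas East 8.915, Lowland 17.860, Coastal 6.645, West 3.587, Highland 2.735, Central 13.349, South 1.681.
Rounding to the nearest integer: East 9, Lowland 18, Coastal 7, West 4, Highland 3, Central 13, South 2 (total 56).
Lowland receives 18.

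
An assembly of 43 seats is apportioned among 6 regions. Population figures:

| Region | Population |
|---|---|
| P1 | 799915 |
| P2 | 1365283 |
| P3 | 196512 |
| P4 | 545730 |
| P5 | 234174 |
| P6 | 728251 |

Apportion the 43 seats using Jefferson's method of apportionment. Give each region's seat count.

P1 9, P2 16, P3 2, P4 6, P5 2, P6 8

Standard divisor 3869865/43 ≈ 89996.86; standard quotas: P1 8.888, P2 15.170, P3 2.184, P4 6.064, P5 2.602, P6 8.092.
Rounding down gives 8, 15, 2, 6, 2, 8 = 41 seats, so the divisor must be adjusted.
With modified divisor 83100: modified quotas P1 9.626, P2 16.429, P3 2.365, P4 6.567, P5 2.818, P6 8.764.
Rounding down: P1 9, P2 16, P3 2, P4 6, P5 2, P6 8 (total 43).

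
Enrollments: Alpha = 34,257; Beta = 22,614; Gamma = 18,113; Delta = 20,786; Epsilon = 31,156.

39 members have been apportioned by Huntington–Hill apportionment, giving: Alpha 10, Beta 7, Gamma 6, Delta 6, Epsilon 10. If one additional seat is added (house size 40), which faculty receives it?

Priority for the next seat is population ÷ (√(s·(s+1))).
Priorities: Alpha 3266.277, Beta 3021.923, Gamma 2794.897, Delta 3207.349, Epsilon 2970.608.
Highest priority: Alpha.

Alpha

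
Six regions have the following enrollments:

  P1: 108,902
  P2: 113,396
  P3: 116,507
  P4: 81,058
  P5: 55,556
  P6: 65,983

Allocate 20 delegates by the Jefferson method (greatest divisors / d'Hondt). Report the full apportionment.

P1 4, P2 4, P3 5, P4 3, P5 2, P6 2

Standard divisor 541402/20 ≈ 27070.1; standard quotas: P1 4.023, P2 4.189, P3 4.304, P4 2.994, P5 2.052, P6 2.437.
Rounding down gives 4, 4, 4, 2, 2, 2 = 18 seats, so the divisor must be adjusted.
With modified divisor 23000: modified quotas P1 4.735, P2 4.930, P3 5.066, P4 3.524, P5 2.415, P6 2.869.
Rounding down: P1 4, P2 4, P3 5, P4 3, P5 2, P6 2 (total 20).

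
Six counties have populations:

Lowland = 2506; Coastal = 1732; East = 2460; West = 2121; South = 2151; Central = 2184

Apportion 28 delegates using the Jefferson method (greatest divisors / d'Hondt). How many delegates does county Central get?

Standard divisor 13154/28 ≈ 469.786; standard quotas: Lowland 5.334, Coastal 3.687, East 5.236, West 4.515, South 4.579, Central 4.649.
Rounding down gives 5, 3, 5, 4, 4, 4 = 25 seats, so the divisor must be adjusted.
With modified divisor 427: modified quotas Lowland 5.869, Coastal 4.056, East 5.761, West 4.967, South 5.037, Central 5.115.
Rounding down: Lowland 5, Coastal 4, East 5, West 4, South 5, Central 5 (total 28).
Central receives 5.

5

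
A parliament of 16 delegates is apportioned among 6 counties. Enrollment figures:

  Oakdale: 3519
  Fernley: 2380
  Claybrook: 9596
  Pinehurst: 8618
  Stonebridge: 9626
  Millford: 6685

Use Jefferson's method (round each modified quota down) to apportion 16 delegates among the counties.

Standard divisor 40424/16 ≈ 2526.5; standard quotas: Oakdale 1.393, Fernley 0.942, Claybrook 3.798, Pinehurst 3.411, Stonebridge 3.810, Millford 2.646.
Rounding down gives 1, 0, 3, 3, 3, 2 = 12 seats, so the divisor must be adjusted.
With modified divisor 2200: modified quotas Oakdale 1.600, Fernley 1.082, Claybrook 4.362, Pinehurst 3.917, Stonebridge 4.375, Millford 3.039.
Rounding down: Oakdale 1, Fernley 1, Claybrook 4, Pinehurst 3, Stonebridge 4, Millford 3 (total 16).

Oakdale 1, Fernley 1, Claybrook 4, Pinehurst 3, Stonebridge 4, Millford 3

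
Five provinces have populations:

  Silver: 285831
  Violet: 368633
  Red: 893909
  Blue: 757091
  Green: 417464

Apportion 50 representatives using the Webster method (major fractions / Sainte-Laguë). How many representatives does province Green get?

Standard divisor 2722928/50 ≈ 54458.56; standard quotas: Silver 5.249, Violet 6.769, Red 16.414, Blue 13.902, Green 7.666.
Rounding to the nearest integer gives Silver 5, Violet 7, Red 16, Blue 14, Green 8 — total 50, matching the house size, so no adjustment is needed.
Green receives 8.

8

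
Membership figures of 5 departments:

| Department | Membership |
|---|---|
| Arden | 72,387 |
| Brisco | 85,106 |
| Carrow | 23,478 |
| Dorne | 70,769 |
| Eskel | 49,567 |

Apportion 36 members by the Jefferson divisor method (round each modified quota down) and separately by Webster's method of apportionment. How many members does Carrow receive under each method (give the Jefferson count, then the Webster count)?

2 and 3

Jefferson: Arden 9, Brisco 10, Carrow 2, Dorne 9, Eskel 6.
Webster: Arden 9, Brisco 10, Carrow 3, Dorne 8, Eskel 6.
Carrow gets 2 under Jefferson and 3 under Webster.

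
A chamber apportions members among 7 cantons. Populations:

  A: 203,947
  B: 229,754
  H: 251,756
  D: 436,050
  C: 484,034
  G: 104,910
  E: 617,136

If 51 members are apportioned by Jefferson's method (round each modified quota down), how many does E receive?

14

Standard divisor 2327587/51 ≈ 45638.961; standard quotas: A 4.469, B 5.034, H 5.516, D 9.554, C 10.606, G 2.299, E 13.522.
Rounding down gives 4, 5, 5, 9, 10, 2, 13 = 48 seats, so the divisor must be adjusted.
With modified divisor 42800: modified quotas A 4.765, B 5.368, H 5.882, D 10.188, C 11.309, G 2.451, E 14.419.
Rounding down: A 4, B 5, H 5, D 10, C 11, G 2, E 14 (total 51).
E receives 14.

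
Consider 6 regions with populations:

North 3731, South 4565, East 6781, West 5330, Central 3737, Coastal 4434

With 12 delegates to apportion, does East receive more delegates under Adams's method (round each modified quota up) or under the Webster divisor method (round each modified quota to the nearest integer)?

Adams: North 2, South 2, East 2, West 2, Central 2, Coastal 2.
Webster: North 1, South 2, East 3, West 2, Central 2, Coastal 2.
East gets 2 under Adams and 3 under Webster.

Webster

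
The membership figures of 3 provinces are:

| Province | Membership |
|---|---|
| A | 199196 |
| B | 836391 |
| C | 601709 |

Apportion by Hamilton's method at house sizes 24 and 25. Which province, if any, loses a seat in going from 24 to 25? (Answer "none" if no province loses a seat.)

At 24 seats: A 3, B 12, C 9.
At 25 seats: A 3, B 13, C 9.
No province's allocation decreased.

none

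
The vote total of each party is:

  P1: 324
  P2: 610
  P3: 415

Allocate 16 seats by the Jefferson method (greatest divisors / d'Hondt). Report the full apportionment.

P1=4, P2=7, P3=5

Standard divisor 1349/16 ≈ 84.312; standard quotas: P1 3.843, P2 7.235, P3 4.922.
Rounding down gives 3, 7, 4 = 14 seats, so the divisor must be adjusted.
With modified divisor 80: modified quotas P1 4.050, P2 7.625, P3 5.188.
Rounding down: P1 4, P2 7, P3 5 (total 16).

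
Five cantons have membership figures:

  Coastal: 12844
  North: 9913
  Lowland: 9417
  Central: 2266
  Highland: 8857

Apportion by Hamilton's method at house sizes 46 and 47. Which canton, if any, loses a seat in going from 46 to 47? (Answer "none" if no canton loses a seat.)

none

At 46 seats: Coastal 14, North 11, Lowland 10, Central 2, Highland 9.
At 47 seats: Coastal 14, North 11, Lowland 10, Central 2, Highland 10.
No canton's allocation decreased.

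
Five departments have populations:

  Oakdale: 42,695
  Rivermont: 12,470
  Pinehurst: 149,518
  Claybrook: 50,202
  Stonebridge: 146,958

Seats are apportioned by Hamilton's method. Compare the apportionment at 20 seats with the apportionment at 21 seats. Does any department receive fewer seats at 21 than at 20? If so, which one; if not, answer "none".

At 20 seats: Oakdale 2, Rivermont 1, Pinehurst 7, Claybrook 3, Stonebridge 7.
At 21 seats: Oakdale 2, Rivermont 1, Pinehurst 8, Claybrook 2, Stonebridge 8.
Claybrook drops from 3 to 2.

Claybrook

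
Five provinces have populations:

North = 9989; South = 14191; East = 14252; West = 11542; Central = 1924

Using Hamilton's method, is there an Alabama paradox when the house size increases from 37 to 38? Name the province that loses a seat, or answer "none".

At 37 seats: North 7, South 10, East 10, West 8, Central 2.
At 38 seats: North 7, South 10, East 11, West 9, Central 1.
Central drops from 2 to 1.

Central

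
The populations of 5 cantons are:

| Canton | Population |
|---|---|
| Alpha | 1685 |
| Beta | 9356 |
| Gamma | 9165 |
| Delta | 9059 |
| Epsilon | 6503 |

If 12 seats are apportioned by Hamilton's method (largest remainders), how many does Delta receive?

3

The standard divisor is 35768/12 ≈ 2980.667.
Standard quotas: Alpha 0.5653, Beta 3.1389, Gamma 3.0748, Delta 3.0393, Epsilon 2.1817.
Lower quotas: Alpha 0, Beta 3, Gamma 3, Delta 3, Epsilon 2 (sum 11, leaving 1 seat).
Remainders in descending order: Alpha 0.5653, Epsilon 0.1817, Beta 0.1389, Gamma 0.0748, Delta 0.0393.
The surplus seat goes to Alpha.
Delta receives 3.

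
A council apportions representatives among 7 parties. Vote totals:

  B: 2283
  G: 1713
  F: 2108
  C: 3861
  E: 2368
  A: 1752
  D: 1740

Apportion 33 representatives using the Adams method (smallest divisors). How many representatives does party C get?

7

Standard divisor 15825/33 ≈ 479.545; standard quotas: B 4.761, G 3.572, F 4.396, C 8.051, E 4.938, A 3.653, D 3.628.
Rounding up gives 5, 4, 5, 9, 5, 4, 4 = 36 seats, so the divisor must be adjusted.
With modified divisor 560: modified quotas B 4.077, G 3.059, F 3.764, C 6.895, E 4.229, A 3.129, D 3.107.
Rounding up: B 5, G 4, F 4, C 7, E 5, A 4, D 4 (total 33).
C receives 7.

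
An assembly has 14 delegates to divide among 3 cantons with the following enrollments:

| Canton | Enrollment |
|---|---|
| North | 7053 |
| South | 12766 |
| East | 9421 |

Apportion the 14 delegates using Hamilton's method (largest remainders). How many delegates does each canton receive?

Standard divisor: 29240 ÷ 14 ≈ 2088.571.
Standard quotas: North 3.3769, South 6.1123, East 4.5107.
Lower quotas: North 3, South 6, East 4 (sum 13, leaving 1 seat).
Remainders in descending order: East 0.5107, North 0.3769, South 0.1123.
The surplus seat goes to East.

North 3; South 6; East 5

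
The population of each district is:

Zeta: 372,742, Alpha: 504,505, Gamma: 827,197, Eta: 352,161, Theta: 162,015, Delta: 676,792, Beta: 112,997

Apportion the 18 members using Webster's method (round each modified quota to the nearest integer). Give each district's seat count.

Standard divisor 3008409/18 ≈ 167133.833; standard quotas: Zeta 2.230, Alpha 3.019, Gamma 4.949, Eta 2.107, Theta 0.969, Delta 4.049, Beta 0.676.
Rounding to the nearest integer gives Zeta 2, Alpha 3, Gamma 5, Eta 2, Theta 1, Delta 4, Beta 1 — total 18, matching the house size, so no adjustment is needed.

Zeta: 2, Alpha: 3, Gamma: 5, Eta: 2, Theta: 1, Delta: 4, Beta: 1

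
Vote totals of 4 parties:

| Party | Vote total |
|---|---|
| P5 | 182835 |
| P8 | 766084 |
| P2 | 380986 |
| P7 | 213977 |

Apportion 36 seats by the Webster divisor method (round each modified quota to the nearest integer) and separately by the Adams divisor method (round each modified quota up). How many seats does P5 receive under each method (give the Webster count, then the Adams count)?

Webster: P5 4, P8 18, P2 9, P7 5.
Adams: P5 5, P8 17, P2 9, P7 5.
P5 gets 4 under Webster and 5 under Adams.

4 and 5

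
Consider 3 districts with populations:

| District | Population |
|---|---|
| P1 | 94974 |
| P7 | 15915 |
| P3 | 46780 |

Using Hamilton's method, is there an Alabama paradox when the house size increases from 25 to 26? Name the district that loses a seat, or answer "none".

At 25 seats: P1 15, P7 3, P3 7.
At 26 seats: P1 16, P7 2, P3 8.
P7 drops from 3 to 2.

P7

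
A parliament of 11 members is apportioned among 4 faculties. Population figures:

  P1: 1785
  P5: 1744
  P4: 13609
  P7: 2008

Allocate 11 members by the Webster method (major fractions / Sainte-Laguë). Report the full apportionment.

P1 1; P5 1; P4 8; P7 1

Standard divisor 19146/11 ≈ 1740.545; standard quotas: P1 1.026, P5 1.002, P4 7.819, P7 1.154.
Rounding to the nearest integer gives P1 1, P5 1, P4 8, P7 1 — total 11, matching the house size, so no adjustment is needed.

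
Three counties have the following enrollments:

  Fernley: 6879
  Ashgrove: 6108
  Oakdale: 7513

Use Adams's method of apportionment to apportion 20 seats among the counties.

Fernley: 7, Ashgrove: 6, Oakdale: 7

Standard divisor 20500/20 ≈ 1025; standard quotas: Fernley 6.711, Ashgrove 5.959, Oakdale 7.330.
Rounding up gives 7, 6, 8 = 21 seats, so the divisor must be adjusted.
With modified divisor 1100: modified quotas Fernley 6.254, Ashgrove 5.553, Oakdale 6.830.
Rounding up: Fernley 7, Ashgrove 6, Oakdale 7 (total 20).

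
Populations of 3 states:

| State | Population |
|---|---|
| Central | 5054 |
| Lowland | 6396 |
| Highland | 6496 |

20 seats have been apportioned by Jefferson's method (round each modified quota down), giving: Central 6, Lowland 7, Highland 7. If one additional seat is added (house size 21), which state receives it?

Priority for the next seat is population ÷ (current seats + 1).
Priorities: Central 722.000, Lowland 799.500, Highland 812.000.
Highest priority: Highland.

Highland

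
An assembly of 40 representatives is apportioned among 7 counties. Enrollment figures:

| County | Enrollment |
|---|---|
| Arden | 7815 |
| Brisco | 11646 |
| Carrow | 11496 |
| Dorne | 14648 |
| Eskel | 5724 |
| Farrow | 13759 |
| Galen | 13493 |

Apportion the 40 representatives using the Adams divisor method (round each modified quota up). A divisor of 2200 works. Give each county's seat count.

With modified divisor 2200: modified quotas Arden 3.552, Brisco 5.294, Carrow 5.225, Dorne 6.658, Eskel 2.602, Farrow 6.254, Galen 6.133.
Rounding up: Arden 4, Brisco 6, Carrow 6, Dorne 7, Eskel 3, Farrow 7, Galen 7 (total 40).

Arden 4, Brisco 6, Carrow 6, Dorne 7, Eskel 3, Farrow 7, Galen 7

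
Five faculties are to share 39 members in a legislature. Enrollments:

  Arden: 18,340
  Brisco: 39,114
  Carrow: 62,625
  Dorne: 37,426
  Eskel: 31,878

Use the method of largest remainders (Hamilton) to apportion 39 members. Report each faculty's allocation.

The standard divisor is 189383/39 ≈ 4855.974.
Standard quotas: Arden 3.7768, Brisco 8.0548, Carrow 12.8965, Dorne 7.7072, Eskel 6.5647.
Lower quotas: Arden 3, Brisco 8, Carrow 12, Dorne 7, Eskel 6 (sum 36, leaving 3 seats).
Remainders in descending order: Carrow 0.8965, Arden 0.7768, Dorne 0.7072, Eskel 0.5647, Brisco 0.0548.
The surplus seats go to Carrow, Arden, Dorne.

Arden 4, Brisco 8, Carrow 13, Dorne 8, Eskel 6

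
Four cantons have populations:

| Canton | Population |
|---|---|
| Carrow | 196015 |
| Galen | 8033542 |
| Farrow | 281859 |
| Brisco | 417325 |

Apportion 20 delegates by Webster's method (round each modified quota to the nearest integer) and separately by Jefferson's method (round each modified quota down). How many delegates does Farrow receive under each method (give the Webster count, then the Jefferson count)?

Webster: Carrow 0, Galen 18, Farrow 1, Brisco 1.
Jefferson: Carrow 0, Galen 19, Farrow 0, Brisco 1.
Farrow gets 1 under Webster and 0 under Jefferson.

1 and 0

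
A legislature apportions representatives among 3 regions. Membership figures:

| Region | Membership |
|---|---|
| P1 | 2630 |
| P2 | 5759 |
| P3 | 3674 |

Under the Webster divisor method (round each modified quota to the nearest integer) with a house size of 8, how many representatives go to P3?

2

Standard divisor 12063/8 ≈ 1507.875; standard quotas: P1 1.744, P2 3.819, P3 2.437.
Rounding to the nearest integer gives P1 2, P2 4, P3 2 — total 8, matching the house size, so no adjustment is needed.
P3 receives 2.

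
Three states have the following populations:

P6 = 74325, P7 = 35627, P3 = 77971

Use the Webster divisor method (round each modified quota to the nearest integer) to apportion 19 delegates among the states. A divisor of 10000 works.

With modified divisor 10000: modified quotas P6 7.433, P7 3.563, P3 7.797.
Rounding to the nearest integer: P6 7, P7 4, P3 8 (total 19).

P6=7; P7=4; P3=8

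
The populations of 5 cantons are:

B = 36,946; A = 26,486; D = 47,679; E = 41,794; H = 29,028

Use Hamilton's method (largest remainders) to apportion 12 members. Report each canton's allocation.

B 2, A 2, D 3, E 3, H 2

The standard divisor is 181933/12 ≈ 15161.083.
Standard quotas: B 2.4369, A 1.7470, D 3.1448, E 2.7567, H 1.9146.
Lower quotas: B 2, A 1, D 3, E 2, H 1 (sum 9, leaving 3 seats).
Remainders in descending order: H 0.9146, E 0.7567, A 0.7470, B 0.4369, D 0.1448.
The surplus seats go to H, E, A.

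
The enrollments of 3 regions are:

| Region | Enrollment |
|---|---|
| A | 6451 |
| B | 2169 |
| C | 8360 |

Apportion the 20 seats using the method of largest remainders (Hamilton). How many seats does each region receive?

Total 16980; standard divisor 16980/20 = 849.
Standard quotas: A 7.5984, B 2.5548, C 9.8469.
Lower quotas: A 7, B 2, C 9 (sum 18, leaving 2 seats).
Remainders in descending order: C 0.8469, A 0.5984, B 0.5548.
The surplus seats go to C, A.

A=8, B=2, C=10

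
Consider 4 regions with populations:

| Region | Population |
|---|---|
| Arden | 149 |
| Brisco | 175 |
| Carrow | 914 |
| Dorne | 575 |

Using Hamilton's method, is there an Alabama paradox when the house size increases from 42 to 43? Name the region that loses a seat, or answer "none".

At 42 seats: Arden 4, Brisco 4, Carrow 21, Dorne 13.
At 43 seats: Arden 3, Brisco 4, Carrow 22, Dorne 14.
Arden drops from 4 to 3.

Arden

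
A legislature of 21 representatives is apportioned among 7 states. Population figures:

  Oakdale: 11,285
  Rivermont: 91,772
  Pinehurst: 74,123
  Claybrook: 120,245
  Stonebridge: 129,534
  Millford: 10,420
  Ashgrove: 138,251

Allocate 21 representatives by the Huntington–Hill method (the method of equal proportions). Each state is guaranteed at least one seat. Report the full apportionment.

Oakdale=1; Rivermont=3; Pinehurst=3; Claybrook=4; Stonebridge=4; Millford=1; Ashgrove=5

With divisor 29613: modified quotas Oakdale 0.381, Rivermont 3.099, Pinehurst 2.503, Claybrook 4.061, Stonebridge 4.374, Millford 0.352, Ashgrove 4.669.
Geometric-mean thresholds: Oakdale (min 1), Rivermont √(3·4)=3.464, Pinehurst √(2·3)=2.449, Claybrook √(4·5)=4.472, Stonebridge √(4·5)=4.472, Millford (min 1), Ashgrove √(4·5)=4.472.
Each quota rounded against its threshold gives Oakdale 1, Rivermont 3, Pinehurst 3, Claybrook 4, Stonebridge 4, Millford 1, Ashgrove 5 (total 21).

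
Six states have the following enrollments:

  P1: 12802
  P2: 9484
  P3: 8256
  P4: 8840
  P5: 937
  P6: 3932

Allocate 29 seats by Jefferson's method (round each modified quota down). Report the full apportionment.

Standard divisor 44251/29 ≈ 1525.897; standard quotas: P1 8.390, P2 6.215, P3 5.411, P4 5.793, P5 0.614, P6 2.577.
Rounding down gives 8, 6, 5, 5, 0, 2 = 26 seats, so the divisor must be adjusted.
With modified divisor 1370: modified quotas P1 9.345, P2 6.923, P3 6.026, P4 6.453, P5 0.684, P6 2.870.
Rounding down: P1 9, P2 6, P3 6, P4 6, P5 0, P6 2 (total 29).

P1 9, P2 6, P3 6, P4 6, P5 0, P6 2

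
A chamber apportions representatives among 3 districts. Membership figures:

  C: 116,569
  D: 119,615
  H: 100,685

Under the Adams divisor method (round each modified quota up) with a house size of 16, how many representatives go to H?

Standard divisor 336869/16 ≈ 21054.312; standard quotas: C 5.537, D 5.681, H 4.782.
Rounding up gives 6, 6, 5 = 17 seats, so the divisor must be adjusted.
With modified divisor 23600: modified quotas C 4.939, D 5.068, H 4.266.
Rounding up: C 5, D 6, H 5 (total 16).
H receives 5.

5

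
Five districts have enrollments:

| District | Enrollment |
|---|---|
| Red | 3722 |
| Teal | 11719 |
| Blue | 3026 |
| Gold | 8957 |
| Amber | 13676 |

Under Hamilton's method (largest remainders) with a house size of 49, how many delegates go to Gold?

11

The standard divisor is 41100/49 ≈ 838.776.
Standard quotas: Red 4.4374, Teal 13.9716, Blue 3.6076, Gold 10.6787, Amber 16.3047.
Lower quotas: Red 4, Teal 13, Blue 3, Gold 10, Amber 16 (sum 46, leaving 3 seats).
Remainders in descending order: Teal 0.9716, Gold 0.6787, Blue 0.6076, Red 0.4374, Amber 0.3047.
The surplus seats go to Teal, Gold, Blue.
Gold receives 11.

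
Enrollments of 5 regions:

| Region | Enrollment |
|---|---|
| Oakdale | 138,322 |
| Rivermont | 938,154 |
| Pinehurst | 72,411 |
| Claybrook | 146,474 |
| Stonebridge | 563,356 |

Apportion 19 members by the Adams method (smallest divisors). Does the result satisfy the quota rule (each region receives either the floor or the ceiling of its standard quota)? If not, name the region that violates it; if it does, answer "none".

Standard quotas: Oakdale 1.414, Rivermont 9.590, Pinehurst 0.740, Claybrook 1.497, Stonebridge 5.759.
Adams allocation: Oakdale 2, Rivermont 9, Pinehurst 1, Claybrook 2, Stonebridge 5.
Every allocation lies between the lower and upper quota.

none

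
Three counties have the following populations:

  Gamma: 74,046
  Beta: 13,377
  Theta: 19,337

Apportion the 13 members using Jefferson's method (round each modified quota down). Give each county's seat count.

Standard divisor 106760/13 ≈ 8212.308; standard quotas: Gamma 9.016, Beta 1.629, Theta 2.355.
Rounding down gives 9, 1, 2 = 12 seats, so the divisor must be adjusted.
With modified divisor 7100: modified quotas Gamma 10.429, Beta 1.884, Theta 2.724.
Rounding down: Gamma 10, Beta 1, Theta 2 (total 13).

Gamma 10; Beta 1; Theta 2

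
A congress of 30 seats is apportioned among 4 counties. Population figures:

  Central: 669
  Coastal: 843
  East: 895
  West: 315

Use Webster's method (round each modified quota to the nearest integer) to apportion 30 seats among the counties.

Standard divisor 2722/30 ≈ 90.733; standard quotas: Central 7.373, Coastal 9.291, East 9.864, West 3.472.
Rounding to the nearest integer gives 7, 9, 10, 3 = 29 seats, so the divisor must be adjusted.
With modified divisor 89.44: modified quotas Central 7.480, Coastal 9.425, East 10.007, West 3.522.
Rounding to the nearest integer: Central 7, Coastal 9, East 10, West 4 (total 30).

Central 7, Coastal 9, East 10, West 4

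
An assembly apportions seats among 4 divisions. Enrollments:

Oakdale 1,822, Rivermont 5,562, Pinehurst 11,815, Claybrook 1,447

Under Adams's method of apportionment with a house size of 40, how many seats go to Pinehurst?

Standard divisor 20646/40 ≈ 516.15; standard quotas: Oakdale 3.530, Rivermont 10.776, Pinehurst 22.891, Claybrook 2.803.
Rounding up gives 4, 11, 23, 3 = 41 seats, so the divisor must be adjusted.
With modified divisor 550: modified quotas Oakdale 3.313, Rivermont 10.113, Pinehurst 21.482, Claybrook 2.631.
Rounding up: Oakdale 4, Rivermont 11, Pinehurst 22, Claybrook 3 (total 40).
Pinehurst receives 22.

22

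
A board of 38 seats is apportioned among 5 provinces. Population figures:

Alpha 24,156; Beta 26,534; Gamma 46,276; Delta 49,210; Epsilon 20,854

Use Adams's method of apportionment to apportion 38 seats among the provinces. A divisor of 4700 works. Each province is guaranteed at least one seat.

Alpha 6, Beta 6, Gamma 10, Delta 11, Epsilon 5

With modified divisor 4700: modified quotas Alpha 5.140, Beta 5.646, Gamma 9.846, Delta 10.470, Epsilon 4.437.
Rounding up: Alpha 6, Beta 6, Gamma 10, Delta 11, Epsilon 5 (total 38).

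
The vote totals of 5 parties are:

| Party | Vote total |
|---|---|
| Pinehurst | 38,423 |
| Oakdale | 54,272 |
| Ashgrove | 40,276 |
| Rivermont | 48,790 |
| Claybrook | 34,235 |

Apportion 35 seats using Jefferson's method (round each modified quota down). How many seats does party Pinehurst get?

6

Standard divisor 215996/35 ≈ 6171.314; standard quotas: Pinehurst 6.226, Oakdale 8.794, Ashgrove 6.526, Rivermont 7.906, Claybrook 5.547.
Rounding down gives 6, 8, 6, 7, 5 = 32 seats, so the divisor must be adjusted.
With modified divisor 5730: modified quotas Pinehurst 6.706, Oakdale 9.472, Ashgrove 7.029, Rivermont 8.515, Claybrook 5.975.
Rounding down: Pinehurst 6, Oakdale 9, Ashgrove 7, Rivermont 8, Claybrook 5 (total 35).
Pinehurst receives 6.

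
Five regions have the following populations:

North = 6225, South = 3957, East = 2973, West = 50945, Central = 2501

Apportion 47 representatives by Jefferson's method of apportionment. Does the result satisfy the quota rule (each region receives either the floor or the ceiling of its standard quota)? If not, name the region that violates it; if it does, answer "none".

Standard quotas: North 4.393, South 2.792, East 2.098, West 35.952, Central 1.765.
Jefferson allocation: North 4, South 2, East 2, West 38, Central 1.
West has quota 35.952 (lower 35, upper 36) but receives 38 — outside the quota interval.

West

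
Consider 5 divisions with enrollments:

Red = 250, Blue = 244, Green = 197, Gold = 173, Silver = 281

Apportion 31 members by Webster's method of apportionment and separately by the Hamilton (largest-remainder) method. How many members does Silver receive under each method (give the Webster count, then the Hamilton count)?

Webster: Red 7, Blue 7, Green 5, Gold 5, Silver 7.
Hamilton: Red 7, Blue 6, Green 5, Gold 5, Silver 8.
Silver gets 7 under Webster and 8 under Hamilton.

7 and 8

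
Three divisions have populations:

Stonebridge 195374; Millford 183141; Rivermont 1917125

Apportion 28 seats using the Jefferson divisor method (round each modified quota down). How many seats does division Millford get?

2

Standard divisor 2295640/28 ≈ 81987.143; standard quotas: Stonebridge 2.383, Millford 2.234, Rivermont 23.383.
Rounding down gives 2, 2, 23 = 27 seats, so the divisor must be adjusted.
With modified divisor 78300: modified quotas Stonebridge 2.495, Millford 2.339, Rivermont 24.484.
Rounding down: Stonebridge 2, Millford 2, Rivermont 24 (total 28).
Millford receives 2.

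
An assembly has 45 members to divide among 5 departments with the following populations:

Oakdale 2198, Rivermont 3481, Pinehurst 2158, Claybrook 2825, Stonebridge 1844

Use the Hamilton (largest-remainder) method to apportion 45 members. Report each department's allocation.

Oakdale: 8; Rivermont: 12; Pinehurst: 8; Claybrook: 10; Stonebridge: 7

Total 12506; standard divisor 12506/45 ≈ 277.911.
Standard quotas: Oakdale 7.909, Rivermont 12.526, Pinehurst 7.765, Claybrook 10.165, Stonebridge 6.635.
Lower quotas: Oakdale 7, Rivermont 12, Pinehurst 7, Claybrook 10, Stonebridge 6 (sum 42, leaving 3 seats).
Remainders in descending order: Oakdale 0.909, Pinehurst 0.765, Stonebridge 0.635, Rivermont 0.526, Claybrook 0.165.
Largest remainders: Oakdale, Pinehurst, Stonebridge receive the extra seats.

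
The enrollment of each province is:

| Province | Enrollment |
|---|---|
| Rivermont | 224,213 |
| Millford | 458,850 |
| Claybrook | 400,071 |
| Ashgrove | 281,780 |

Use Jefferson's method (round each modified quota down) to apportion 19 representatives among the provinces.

Standard divisor 1364914/19 ≈ 71837.579; standard quotas: Rivermont 3.121, Millford 6.387, Claybrook 5.569, Ashgrove 3.922.
Rounding down gives 3, 6, 5, 3 = 17 seats, so the divisor must be adjusted.
With modified divisor 66100: modified quotas Rivermont 3.392, Millford 6.942, Claybrook 6.053, Ashgrove 4.263.
Rounding down: Rivermont 3, Millford 6, Claybrook 6, Ashgrove 4 (total 19).

Rivermont 3, Millford 6, Claybrook 6, Ashgrove 4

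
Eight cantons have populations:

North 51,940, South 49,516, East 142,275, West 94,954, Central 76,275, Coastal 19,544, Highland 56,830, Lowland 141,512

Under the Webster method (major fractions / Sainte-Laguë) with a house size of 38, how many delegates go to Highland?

Standard divisor 632846/38 ≈ 16653.842; standard quotas: North 3.119, South 2.973, East 8.543, West 5.702, Central 4.580, Coastal 1.174, Highland 3.412, Lowland 8.497.
Rounding to the nearest integer gives North 3, South 3, East 9, West 6, Central 5, Coastal 1, Highland 3, Lowland 8 — total 38, matching the house size, so no adjustment is needed.
Highland receives 3.

3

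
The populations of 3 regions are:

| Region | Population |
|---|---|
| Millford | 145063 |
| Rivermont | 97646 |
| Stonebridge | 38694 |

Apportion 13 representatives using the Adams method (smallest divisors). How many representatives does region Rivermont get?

Standard divisor 281403/13 ≈ 21646.385; standard quotas: Millford 6.701, Rivermont 4.511, Stonebridge 1.788.
Rounding up gives 7, 5, 2 = 14 seats, so the divisor must be adjusted.
With modified divisor 24290: modified quotas Millford 5.972, Rivermont 4.020, Stonebridge 1.593.
Rounding up: Millford 6, Rivermont 5, Stonebridge 2 (total 13).
Rivermont receives 5.

5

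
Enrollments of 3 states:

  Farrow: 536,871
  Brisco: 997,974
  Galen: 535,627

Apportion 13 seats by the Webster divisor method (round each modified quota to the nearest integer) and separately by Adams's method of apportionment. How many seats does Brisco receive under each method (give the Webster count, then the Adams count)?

Webster: Farrow 3, Brisco 7, Galen 3.
Adams: Farrow 4, Brisco 6, Galen 3.
Brisco gets 7 under Webster and 6 under Adams.

7 and 6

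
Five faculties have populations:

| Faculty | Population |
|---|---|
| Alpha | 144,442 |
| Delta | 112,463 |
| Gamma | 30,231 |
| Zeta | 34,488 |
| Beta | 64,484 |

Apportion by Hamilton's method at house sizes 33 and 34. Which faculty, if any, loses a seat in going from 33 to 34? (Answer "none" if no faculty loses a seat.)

At 33 seats: Alpha 12, Delta 10, Gamma 3, Zeta 3, Beta 5.
At 34 seats: Alpha 13, Delta 10, Gamma 2, Zeta 3, Beta 6.
Gamma drops from 3 to 2.

Gamma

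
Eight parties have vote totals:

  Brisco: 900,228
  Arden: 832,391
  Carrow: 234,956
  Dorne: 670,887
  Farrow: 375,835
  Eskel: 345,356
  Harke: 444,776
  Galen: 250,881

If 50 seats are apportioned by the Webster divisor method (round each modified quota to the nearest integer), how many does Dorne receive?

8

Standard divisor 4055310/50 ≈ 81106.2; standard quotas: Brisco 11.099, Arden 10.263, Carrow 2.897, Dorne 8.272, Farrow 4.634, Eskel 4.258, Harke 5.484, Galen 3.093.
Rounding to the nearest integer gives 11, 10, 3, 8, 5, 4, 5, 3 = 49 seats, so the divisor must be adjusted.
With modified divisor 80100: modified quotas Brisco 11.239, Arden 10.392, Carrow 2.933, Dorne 8.376, Farrow 4.692, Eskel 4.312, Harke 5.553, Galen 3.132.
Rounding to the nearest integer: Brisco 11, Arden 10, Carrow 3, Dorne 8, Farrow 5, Eskel 4, Harke 6, Galen 3 (total 50).
Dorne receives 8.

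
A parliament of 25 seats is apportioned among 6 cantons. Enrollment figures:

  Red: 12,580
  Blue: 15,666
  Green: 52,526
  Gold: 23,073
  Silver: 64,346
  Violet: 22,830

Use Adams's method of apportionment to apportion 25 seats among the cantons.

Standard divisor 191021/25 ≈ 7640.84; standard quotas: Red 1.646, Blue 2.050, Green 6.874, Gold 3.020, Silver 8.421, Violet 2.988.
Rounding up gives 2, 3, 7, 4, 9, 3 = 28 seats, so the divisor must be adjusted.
With modified divisor 8400: modified quotas Red 1.498, Blue 1.865, Green 6.253, Gold 2.747, Silver 7.660, Violet 2.718.
Rounding up: Red 2, Blue 2, Green 7, Gold 3, Silver 8, Violet 3 (total 25).

Red 2, Blue 2, Green 7, Gold 3, Silver 8, Violet 3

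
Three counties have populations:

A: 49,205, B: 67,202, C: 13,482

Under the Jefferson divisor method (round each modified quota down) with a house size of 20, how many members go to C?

2

Standard divisor 129889/20 ≈ 6494.45; standard quotas: A 7.576, B 10.348, C 2.076.
Rounding down gives 7, 10, 2 = 19 seats, so the divisor must be adjusted.
With modified divisor 6130: modified quotas A 8.027, B 10.963, C 2.199.
Rounding down: A 8, B 10, C 2 (total 20).
C receives 2.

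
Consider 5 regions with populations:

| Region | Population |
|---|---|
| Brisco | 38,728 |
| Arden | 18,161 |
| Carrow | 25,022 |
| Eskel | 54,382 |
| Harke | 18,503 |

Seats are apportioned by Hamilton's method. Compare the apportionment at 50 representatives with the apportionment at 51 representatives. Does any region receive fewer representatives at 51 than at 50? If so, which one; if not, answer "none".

At 50 seats: Brisco 12, Arden 6, Carrow 8, Eskel 18, Harke 6.
At 51 seats: Brisco 13, Arden 6, Carrow 8, Eskel 18, Harke 6.
No region's allocation decreased.

none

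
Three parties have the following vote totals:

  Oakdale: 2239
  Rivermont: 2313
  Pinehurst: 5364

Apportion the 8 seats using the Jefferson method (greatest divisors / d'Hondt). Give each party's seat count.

Standard divisor 9916/8 ≈ 1239.5; standard quotas: Oakdale 1.806, Rivermont 1.866, Pinehurst 4.328.
Rounding down gives 1, 1, 4 = 6 seats, so the divisor must be adjusted.
With modified divisor 1100: modified quotas Oakdale 2.035, Rivermont 2.103, Pinehurst 4.876.
Rounding down: Oakdale 2, Rivermont 2, Pinehurst 4 (total 8).

Oakdale: 2; Rivermont: 2; Pinehurst: 4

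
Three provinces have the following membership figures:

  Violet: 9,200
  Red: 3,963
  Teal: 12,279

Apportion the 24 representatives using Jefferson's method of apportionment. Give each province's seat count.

Violet 9, Red 3, Teal 12

Standard divisor 25442/24 ≈ 1060.083; standard quotas: Violet 8.679, Red 3.738, Teal 11.583.
Rounding down gives 8, 3, 11 = 22 seats, so the divisor must be adjusted.
With modified divisor 1000: modified quotas Violet 9.200, Red 3.963, Teal 12.279.
Rounding down: Violet 9, Red 3, Teal 12 (total 24).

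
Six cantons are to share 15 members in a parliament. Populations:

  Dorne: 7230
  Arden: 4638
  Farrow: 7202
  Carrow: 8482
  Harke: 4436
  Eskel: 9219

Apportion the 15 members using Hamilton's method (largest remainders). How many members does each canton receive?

Standard divisor: 41207 ÷ 15 ≈ 2747.133.
Standard quotas: Dorne 2.6318, Arden 1.6883, Farrow 2.6216, Carrow 3.0876, Harke 1.6148, Eskel 3.3559.
Lower quotas: Dorne 2, Arden 1, Farrow 2, Carrow 3, Harke 1, Eskel 3 (sum 12, leaving 3 seats).
Remainders in descending order: Arden 0.6883, Dorne 0.6318, Farrow 0.6216, Harke 0.6148, Eskel 0.3559, Carrow 0.0876.
Largest remainders: Arden, Dorne, Farrow receive the extra seats.

Dorne=3; Arden=2; Farrow=3; Carrow=3; Harke=1; Eskel=3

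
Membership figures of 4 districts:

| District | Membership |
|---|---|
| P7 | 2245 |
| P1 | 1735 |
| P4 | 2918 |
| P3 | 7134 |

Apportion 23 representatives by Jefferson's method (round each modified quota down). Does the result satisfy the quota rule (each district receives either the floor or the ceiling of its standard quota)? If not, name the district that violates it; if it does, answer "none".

Standard quotas: P7 3.680, P1 2.844, P4 4.783, P3 11.693.
Jefferson allocation: P7 3, P1 3, P4 5, P3 12.
Every allocation lies between the lower and upper quota.

none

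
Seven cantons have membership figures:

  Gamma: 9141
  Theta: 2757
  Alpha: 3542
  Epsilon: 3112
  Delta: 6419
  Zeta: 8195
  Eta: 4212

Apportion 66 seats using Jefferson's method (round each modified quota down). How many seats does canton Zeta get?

15

Standard divisor 37378/66 ≈ 566.333; standard quotas: Gamma 16.141, Theta 4.868, Alpha 6.254, Epsilon 5.495, Delta 11.334, Zeta 14.470, Eta 7.437.
Rounding down gives 16, 4, 6, 5, 11, 14, 7 = 63 seats, so the divisor must be adjusted.
With modified divisor 536: modified quotas Gamma 17.054, Theta 5.144, Alpha 6.608, Epsilon 5.806, Delta 11.976, Zeta 15.289, Eta 7.858.
Rounding down: Gamma 17, Theta 5, Alpha 6, Epsilon 5, Delta 11, Zeta 15, Eta 7 (total 66).
Zeta receives 15.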